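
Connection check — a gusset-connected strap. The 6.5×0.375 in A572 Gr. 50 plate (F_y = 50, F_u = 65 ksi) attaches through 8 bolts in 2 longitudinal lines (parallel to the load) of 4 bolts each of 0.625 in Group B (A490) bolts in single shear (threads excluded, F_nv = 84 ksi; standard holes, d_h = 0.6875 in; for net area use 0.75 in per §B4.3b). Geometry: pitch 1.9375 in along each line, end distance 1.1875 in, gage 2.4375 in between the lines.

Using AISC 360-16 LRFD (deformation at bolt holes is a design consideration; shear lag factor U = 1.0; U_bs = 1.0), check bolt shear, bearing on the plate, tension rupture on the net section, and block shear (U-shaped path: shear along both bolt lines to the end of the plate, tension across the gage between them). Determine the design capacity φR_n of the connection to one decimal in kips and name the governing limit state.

91.4 kips (net-section rupture governs)

Bolt shear: A_b = π(0.625)²/4 = 0.3068 in². φR_n = 0.75 × 84 × 0.3068 × 8 × 1 = 154.6 kips.
Bearing (0.375 in plate, F_u = 65 ksi): end bolts L_c = 1.1875 − 0.6875/2 = 0.84375, R_n = min(1.2×0.84375×0.375×65, 2.4×0.625×0.375×65) = 24.68 kips/bolt; interior L_c = 1.9375 − 0.6875 = 1.25, R_n = 36.563 kips/bolt. φR_n = 0.75 × (2×24.68 + 6×36.563) = 201.6 kips.
Tension rupture (net): A_n = (6.5 − 2×0.75)×0.375 = 1.875 in² (U = 1.0, A_e = A_n). φR_n = 0.75 × 65 × 1.875 = 91.4 kips.
Block shear: shear path 2×[1.1875+3×1.9375] = 2×7 in, A_gv = 5.25, A_nv = 2×(7 − 3.5×0.75)×0.375 = 3.2813 in²; tension across gage: (2.4375 − 1×0.75)×0.375 = 0.63281 in². R_n = min(0.6×65×3.2813, 0.6×50×5.25) + 1.0×65×0.63281 = min(127.97, 157.5) + 41.133 = 169.1 kips. φR_n = 0.75 × 169.1 = 126.8 kips.
Governing: min(154.6, 201.6, 91.4, 126.8) = 91.4 kips → net-section rupture.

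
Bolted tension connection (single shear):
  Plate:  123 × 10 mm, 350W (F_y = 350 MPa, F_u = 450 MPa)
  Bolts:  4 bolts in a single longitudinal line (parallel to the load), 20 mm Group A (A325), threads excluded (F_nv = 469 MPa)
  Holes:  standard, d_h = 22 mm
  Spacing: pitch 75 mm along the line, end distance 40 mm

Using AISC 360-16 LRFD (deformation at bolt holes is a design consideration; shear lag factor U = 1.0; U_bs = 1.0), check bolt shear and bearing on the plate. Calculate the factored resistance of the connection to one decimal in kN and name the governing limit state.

Bolt shear: A_b = π(20)²/4 = 314.16 mm². φR_n = 0.75 × 469 × 314.16 × 4 × 1 = 442.0 kN.
Bearing (10 mm plate, F_u = 450 MPa): end bolts L_c = 40 − 22/2 = 29, R_n = min(1.2×29×10×450, 2.4×20×10×450) = 156.6 kN/bolt; interior L_c = 75 − 22 = 53, R_n = 216 kN/bolt. φR_n = 0.75 × (1×156.6 + 3×216) = 603.5 kN.
Governing: min(442.0, 603.5) = 442.0 kN → bolt shear.

442.0 kN (bolt shear governs)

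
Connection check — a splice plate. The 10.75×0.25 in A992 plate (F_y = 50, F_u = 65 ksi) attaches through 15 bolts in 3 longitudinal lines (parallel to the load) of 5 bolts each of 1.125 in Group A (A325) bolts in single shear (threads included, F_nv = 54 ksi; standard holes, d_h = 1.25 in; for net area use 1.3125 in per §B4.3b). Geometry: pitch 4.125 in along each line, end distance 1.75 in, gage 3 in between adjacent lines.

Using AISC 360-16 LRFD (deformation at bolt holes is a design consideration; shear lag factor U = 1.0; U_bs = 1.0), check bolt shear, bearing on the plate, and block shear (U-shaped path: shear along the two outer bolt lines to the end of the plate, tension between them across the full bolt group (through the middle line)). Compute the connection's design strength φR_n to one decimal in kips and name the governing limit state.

221.7 kips (block shear governs)

Bolt shear: A_b = π(1.125)²/4 = 0.99402 in². φR_n = 0.75 × 54 × 0.99402 × 15 × 1 = 603.9 kips.
Bearing (0.25 in plate, F_u = 65 ksi): end bolts L_c = 1.75 − 1.25/2 = 1.125, R_n = min(1.2×1.125×0.25×65, 2.4×1.125×0.25×65) = 21.938 kips/bolt; interior L_c = 4.125 − 1.25 = 2.875, R_n = 43.875 kips/bolt. φR_n = 0.75 × (3×21.938 + 12×43.875) = 444.2 kips.
Block shear: shear path 2×[1.75+4×4.125] = 2×18.25 in, A_gv = 9.125, A_nv = 2×(18.25 − 4.5×1.3125)×0.25 = 6.1719 in²; tension across gage: (6 − 2×1.3125)×0.25 = 0.84375 in². R_n = min(0.6×65×6.1719, 0.6×50×9.125) + 1.0×65×0.84375 = min(240.7, 273.75) + 54.844 = 295.54 kips. φR_n = 0.75 × 295.54 = 221.7 kips.
Governing: min(603.9, 444.2, 221.7) = 221.7 kips → block shear.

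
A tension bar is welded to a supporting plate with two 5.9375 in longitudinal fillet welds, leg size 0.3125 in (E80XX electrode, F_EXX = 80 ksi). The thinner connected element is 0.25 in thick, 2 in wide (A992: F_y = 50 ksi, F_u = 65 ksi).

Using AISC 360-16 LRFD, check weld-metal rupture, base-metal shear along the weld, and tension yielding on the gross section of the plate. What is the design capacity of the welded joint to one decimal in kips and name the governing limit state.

Weld metal: throat = 0.707×0.3125 = 0.22094 in, L = 2×5.9375 = 11.875 in. φR_n = 0.75 × 0.6 × 80 × 0.22094 × 11.875 = 94.5 kips.
Base metal shear (0.25 in plate): yield φR_n = 1.0×0.6×50×0.25×11.875 = 89.1 kips; rupture φR_n = 0.75×0.6×65×0.25×11.875 = 86.8 kips; take 86.8 kips (rupture).
Tension yield (gross): A_g = 2×0.25 = 0.5 in². φR_n = 0.90 × 50 × 0.5 = 22.5 kips.
Governing: min(94.5, 86.8, 22.5) = 22.5 kips → gross-section yield.

22.5 kips (gross-section yield governs)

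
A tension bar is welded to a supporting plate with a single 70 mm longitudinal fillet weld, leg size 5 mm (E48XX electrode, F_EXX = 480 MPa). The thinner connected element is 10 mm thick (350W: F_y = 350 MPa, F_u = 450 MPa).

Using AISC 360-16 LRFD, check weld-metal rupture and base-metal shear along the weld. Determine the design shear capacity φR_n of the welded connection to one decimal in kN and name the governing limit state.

53.4 kN (weld metal governs)

Weld metal: throat = 0.707×5 = 3.535 mm, L = 70 mm. φR_n = 0.75 × 0.6 × 480 × 3.535 × 70 = 53.4 kN.
Base metal shear (10 mm plate): yield φR_n = 1.0×0.6×350×10×70 = 147.0 kN; rupture φR_n = 0.75×0.6×450×10×70 = 141.8 kN; take 141.8 kN (rupture).
Governing: min(53.4, 141.8) = 53.4 kN → weld metal.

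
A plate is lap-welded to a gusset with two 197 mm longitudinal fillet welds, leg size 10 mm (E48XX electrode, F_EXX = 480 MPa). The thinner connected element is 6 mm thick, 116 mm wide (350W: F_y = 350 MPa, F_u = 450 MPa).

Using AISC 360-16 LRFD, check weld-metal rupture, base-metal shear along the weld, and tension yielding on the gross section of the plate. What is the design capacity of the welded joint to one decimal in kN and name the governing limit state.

219.2 kN (gross-section yield governs)

Weld metal: throat = 0.707×10 = 7.07 mm, L = 2×197 = 394 mm. φR_n = 0.75 × 0.6 × 480 × 7.07 × 394 = 601.7 kN.
Base metal shear (6 mm plate): yield φR_n = 1.0×0.6×350×6×394 = 496.4 kN; rupture φR_n = 0.75×0.6×450×6×394 = 478.7 kN; take 478.7 kN (rupture).
Tension yield (gross): A_g = 116×6 = 696 mm². φR_n = 0.90 × 350 × 696 = 219.2 kN.
Governing: min(601.7, 478.7, 219.2) = 219.2 kN → gross-section yield.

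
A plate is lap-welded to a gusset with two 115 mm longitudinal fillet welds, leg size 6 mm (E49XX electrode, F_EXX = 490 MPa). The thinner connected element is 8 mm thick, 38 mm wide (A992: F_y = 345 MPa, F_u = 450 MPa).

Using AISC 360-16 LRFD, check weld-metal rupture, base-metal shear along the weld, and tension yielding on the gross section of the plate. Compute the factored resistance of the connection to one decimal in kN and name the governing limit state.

Weld metal: throat = 0.707×6 = 4.242 mm, L = 2×115 = 230 mm. φR_n = 0.75 × 0.6 × 490 × 4.242 × 230 = 215.1 kN.
Base metal shear (8 mm plate): yield φR_n = 1.0×0.6×345×8×230 = 380.9 kN; rupture φR_n = 0.75×0.6×450×8×230 = 372.6 kN; take 372.6 kN (rupture).
Tension yield (gross): A_g = 38×8 = 304 mm². φR_n = 0.90 × 345 × 304 = 94.4 kN.
Governing: min(215.1, 372.6, 94.4) = 94.4 kN → gross-section yield.

94.4 kN (gross-section yield governs)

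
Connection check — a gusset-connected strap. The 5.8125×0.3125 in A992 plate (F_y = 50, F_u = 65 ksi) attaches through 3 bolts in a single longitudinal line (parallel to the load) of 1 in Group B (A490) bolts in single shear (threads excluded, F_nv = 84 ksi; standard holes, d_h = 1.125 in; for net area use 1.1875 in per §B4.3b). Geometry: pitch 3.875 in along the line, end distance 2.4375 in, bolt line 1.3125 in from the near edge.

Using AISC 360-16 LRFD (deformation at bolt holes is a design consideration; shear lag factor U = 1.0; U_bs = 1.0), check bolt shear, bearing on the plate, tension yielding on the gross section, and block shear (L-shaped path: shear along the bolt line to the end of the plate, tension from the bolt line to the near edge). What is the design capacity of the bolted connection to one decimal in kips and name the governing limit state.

Bolt shear: A_b = π(1)²/4 = 0.7854 in². φR_n = 0.75 × 84 × 0.7854 × 3 × 1 = 148.4 kips.
Bearing (0.3125 in plate, F_u = 65 ksi): end bolts L_c = 2.4375 − 1.125/2 = 1.875, R_n = min(1.2×1.875×0.3125×65, 2.4×1×0.3125×65) = 45.703 kips/bolt; interior L_c = 3.875 − 1.125 = 2.75, R_n = 48.75 kips/bolt. φR_n = 0.75 × (1×45.703 + 2×48.75) = 107.4 kips.
Tension yield (gross): A_g = 5.8125×0.3125 = 1.8164 in². φR_n = 0.90 × 50 × 1.8164 = 81.7 kips.
Block shear: shear path 1×[2.4375+2×3.875] = 1×10.1875 in, A_gv = 3.1836, A_nv = 1×(10.1875 − 2.5×1.1875)×0.3125 = 2.2559 in²; tension to near edge: (1.3125 − 0.5×1.1875)×0.3125 = 0.22461 in². R_n = min(0.6×65×2.2559, 0.6×50×3.1836) + 1.0×65×0.22461 = min(87.98, 95.508) + 14.6 = 102.58 kips. φR_n = 0.75 × 102.58 = 76.9 kips.
Governing: min(148.4, 107.4, 81.7, 76.9) = 76.9 kips → block shear.

76.9 kips (block shear governs)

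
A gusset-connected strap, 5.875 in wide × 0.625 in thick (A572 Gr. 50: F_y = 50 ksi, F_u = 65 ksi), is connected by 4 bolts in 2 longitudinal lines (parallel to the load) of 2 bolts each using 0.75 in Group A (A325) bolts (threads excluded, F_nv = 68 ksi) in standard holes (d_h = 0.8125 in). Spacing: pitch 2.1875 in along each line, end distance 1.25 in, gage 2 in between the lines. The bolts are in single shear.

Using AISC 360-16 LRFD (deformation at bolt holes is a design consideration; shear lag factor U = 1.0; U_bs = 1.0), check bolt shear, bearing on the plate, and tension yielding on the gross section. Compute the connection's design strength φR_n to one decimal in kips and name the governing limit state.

Bolt shear: A_b = π(0.75)²/4 = 0.44179 in². φR_n = 0.75 × 68 × 0.44179 × 4 × 1 = 90.1 kips.
Bearing (0.625 in plate, F_u = 65 ksi): end bolts L_c = 1.25 − 0.8125/2 = 0.84375, R_n = min(1.2×0.84375×0.625×65, 2.4×0.75×0.625×65) = 41.133 kips/bolt; interior L_c = 2.1875 − 0.8125 = 1.375, R_n = 67.031 kips/bolt. φR_n = 0.75 × (2×41.133 + 2×67.031) = 162.2 kips.
Tension yield (gross): A_g = 5.875×0.625 = 3.6719 in². φR_n = 0.90 × 50 × 3.6719 = 165.2 kips.
Governing: min(90.1, 162.2, 165.2) = 90.1 kips → bolt shear.

90.1 kips (bolt shear governs)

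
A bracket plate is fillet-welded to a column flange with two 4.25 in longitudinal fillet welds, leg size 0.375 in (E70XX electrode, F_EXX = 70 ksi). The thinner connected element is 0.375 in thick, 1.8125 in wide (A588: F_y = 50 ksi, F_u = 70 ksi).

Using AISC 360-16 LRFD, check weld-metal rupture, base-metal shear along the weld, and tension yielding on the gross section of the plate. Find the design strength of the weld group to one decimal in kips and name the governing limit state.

Weld metal: throat = 0.707×0.375 = 0.26513 in, L = 2×4.25 = 8.5 in. φR_n = 0.75 × 0.6 × 70 × 0.26513 × 8.5 = 71.0 kips.
Base metal shear (0.375 in plate): yield φR_n = 1.0×0.6×50×0.375×8.5 = 95.6 kips; rupture φR_n = 0.75×0.6×70×0.375×8.5 = 100.4 kips; take 95.6 kips (yield).
Tension yield (gross): A_g = 1.8125×0.375 = 0.67969 in². φR_n = 0.90 × 50 × 0.67969 = 30.6 kips.
Governing: min(71.0, 95.6, 30.6) = 30.6 kips → gross-section yield.

30.6 kips (gross-section yield governs)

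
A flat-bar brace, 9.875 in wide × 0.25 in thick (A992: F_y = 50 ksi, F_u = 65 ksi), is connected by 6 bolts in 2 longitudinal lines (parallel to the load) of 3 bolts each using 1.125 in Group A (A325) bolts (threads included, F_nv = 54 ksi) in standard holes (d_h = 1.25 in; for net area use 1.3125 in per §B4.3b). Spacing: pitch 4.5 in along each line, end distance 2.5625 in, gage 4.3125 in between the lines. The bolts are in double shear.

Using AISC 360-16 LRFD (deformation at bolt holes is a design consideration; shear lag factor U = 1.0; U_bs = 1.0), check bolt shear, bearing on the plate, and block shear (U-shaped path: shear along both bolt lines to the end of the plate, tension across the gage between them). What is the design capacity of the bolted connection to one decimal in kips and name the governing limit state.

157.7 kips (block shear governs)

Bolt shear: A_b = π(1.125)²/4 = 0.99402 in². φR_n = 0.75 × 54 × 0.99402 × 6 × 2 = 483.1 kips.
Bearing (0.25 in plate, F_u = 65 ksi): end bolts L_c = 2.5625 − 1.25/2 = 1.9375, R_n = min(1.2×1.9375×0.25×65, 2.4×1.125×0.25×65) = 37.781 kips/bolt; interior L_c = 4.5 − 1.25 = 3.25, R_n = 43.875 kips/bolt. φR_n = 0.75 × (2×37.781 + 4×43.875) = 188.3 kips.
Block shear: shear path 2×[2.5625+2×4.5] = 2×11.5625 in, A_gv = 5.7813, A_nv = 2×(11.5625 − 2.5×1.3125)×0.25 = 4.1406 in²; tension across gage: (4.3125 − 1×1.3125)×0.25 = 0.75 in². R_n = min(0.6×65×4.1406, 0.6×50×5.7813) + 1.0×65×0.75 = min(161.48, 173.44) + 48.75 = 210.23 kips. φR_n = 0.75 × 210.23 = 157.7 kips.
Governing: min(483.1, 188.3, 157.7) = 157.7 kips → block shear.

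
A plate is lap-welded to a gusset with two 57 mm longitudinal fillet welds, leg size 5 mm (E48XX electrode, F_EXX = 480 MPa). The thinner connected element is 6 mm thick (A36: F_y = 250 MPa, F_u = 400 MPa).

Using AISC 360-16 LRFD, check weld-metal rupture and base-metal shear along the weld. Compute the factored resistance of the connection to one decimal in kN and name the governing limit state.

87.0 kN (weld metal governs)

Weld metal: throat = 0.707×5 = 3.535 mm, L = 2×57 = 114 mm. φR_n = 0.75 × 0.6 × 480 × 3.535 × 114 = 87.0 kN.
Base metal shear (6 mm plate): yield φR_n = 1.0×0.6×250×6×114 = 102.6 kN; rupture φR_n = 0.75×0.6×400×6×114 = 123.1 kN; take 102.6 kN (yield).
Governing: min(87.0, 102.6) = 87.0 kN → weld metal.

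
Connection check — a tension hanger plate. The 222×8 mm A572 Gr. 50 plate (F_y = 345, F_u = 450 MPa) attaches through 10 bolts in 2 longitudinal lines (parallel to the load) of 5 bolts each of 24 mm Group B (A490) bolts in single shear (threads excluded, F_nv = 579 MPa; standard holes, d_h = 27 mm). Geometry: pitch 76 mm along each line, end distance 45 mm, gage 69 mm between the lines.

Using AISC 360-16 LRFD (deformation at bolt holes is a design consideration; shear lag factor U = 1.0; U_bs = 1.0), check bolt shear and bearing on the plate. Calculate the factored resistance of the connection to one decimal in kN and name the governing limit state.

Bolt shear: A_b = π(24)²/4 = 452.39 mm². φR_n = 0.75 × 579 × 452.39 × 10 × 1 = 1964.5 kN.
Bearing (8 mm plate, F_u = 450 MPa): end bolts L_c = 45 − 27/2 = 31.5, R_n = min(1.2×31.5×8×450, 2.4×24×8×450) = 136.08 kN/bolt; interior L_c = 76 − 27 = 49, R_n = 207.36 kN/bolt. φR_n = 0.75 × (2×136.08 + 8×207.36) = 1448.3 kN.
Governing: min(1964.5, 1448.3) = 1448.3 kN → bearing.

1448.3 kN (bearing governs)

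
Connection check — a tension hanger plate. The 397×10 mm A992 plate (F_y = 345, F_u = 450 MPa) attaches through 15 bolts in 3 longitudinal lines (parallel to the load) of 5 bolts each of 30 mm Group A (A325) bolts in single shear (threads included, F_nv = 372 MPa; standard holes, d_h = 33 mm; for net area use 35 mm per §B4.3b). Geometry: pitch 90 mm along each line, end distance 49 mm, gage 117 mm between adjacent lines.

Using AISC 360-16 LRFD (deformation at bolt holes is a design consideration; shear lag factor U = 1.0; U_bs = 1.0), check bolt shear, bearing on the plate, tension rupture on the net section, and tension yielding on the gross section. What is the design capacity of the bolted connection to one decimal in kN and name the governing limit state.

985.5 kN (net-section rupture governs)

Bolt shear: A_b = π(30)²/4 = 706.86 mm². φR_n = 0.75 × 372 × 706.86 × 15 × 1 = 2958.2 kN.
Bearing (10 mm plate, F_u = 450 MPa): end bolts L_c = 49 − 33/2 = 32.5, R_n = min(1.2×32.5×10×450, 2.4×30×10×450) = 175.5 kN/bolt; interior L_c = 90 − 33 = 57, R_n = 307.8 kN/bolt. φR_n = 0.75 × (3×175.5 + 12×307.8) = 3165.1 kN.
Tension rupture (net): A_n = (397 − 3×35)×10 = 2920 mm² (U = 1.0, A_e = A_n). φR_n = 0.75 × 450 × 2920 = 985.5 kN.
Tension yield (gross): A_g = 397×10 = 3970 mm². φR_n = 0.90 × 345 × 3970 = 1232.7 kN.
Governing: min(2958.2, 3165.1, 985.5, 1232.7) = 985.5 kN → net-section rupture.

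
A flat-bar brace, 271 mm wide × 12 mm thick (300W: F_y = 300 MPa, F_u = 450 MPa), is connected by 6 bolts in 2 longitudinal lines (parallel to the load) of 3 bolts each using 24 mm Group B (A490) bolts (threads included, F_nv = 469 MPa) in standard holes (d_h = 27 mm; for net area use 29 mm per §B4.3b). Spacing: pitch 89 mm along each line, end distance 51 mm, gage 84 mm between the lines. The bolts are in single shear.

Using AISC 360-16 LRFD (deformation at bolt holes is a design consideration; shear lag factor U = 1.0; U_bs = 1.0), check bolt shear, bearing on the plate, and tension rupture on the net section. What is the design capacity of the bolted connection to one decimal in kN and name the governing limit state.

Bolt shear: A_b = π(24)²/4 = 452.39 mm². φR_n = 0.75 × 469 × 452.39 × 6 × 1 = 954.8 kN.
Bearing (12 mm plate, F_u = 450 MPa): end bolts L_c = 51 − 27/2 = 37.5, R_n = min(1.2×37.5×12×450, 2.4×24×12×450) = 243 kN/bolt; interior L_c = 89 − 27 = 62, R_n = 311.04 kN/bolt. φR_n = 0.75 × (2×243 + 4×311.04) = 1297.6 kN.
Tension rupture (net): A_n = (271 − 2×29)×12 = 2556 mm² (U = 1.0, A_e = A_n). φR_n = 0.75 × 450 × 2556 = 862.7 kN.
Governing: min(954.8, 1297.6, 862.7) = 862.7 kN → net-section rupture.

862.7 kN (net-section rupture governs)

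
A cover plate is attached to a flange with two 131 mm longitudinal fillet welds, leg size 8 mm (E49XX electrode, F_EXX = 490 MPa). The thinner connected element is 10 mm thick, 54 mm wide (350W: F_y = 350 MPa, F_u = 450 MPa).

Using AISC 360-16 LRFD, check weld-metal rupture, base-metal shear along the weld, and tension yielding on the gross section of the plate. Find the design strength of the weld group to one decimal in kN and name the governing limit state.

Weld metal: throat = 0.707×8 = 5.656 mm, L = 2×131 = 262 mm. φR_n = 0.75 × 0.6 × 490 × 5.656 × 262 = 326.8 kN.
Base metal shear (10 mm plate): yield φR_n = 1.0×0.6×350×10×262 = 550.2 kN; rupture φR_n = 0.75×0.6×450×10×262 = 530.6 kN; take 530.6 kN (rupture).
Tension yield (gross): A_g = 54×10 = 540 mm². φR_n = 0.90 × 350 × 540 = 170.1 kN.
Governing: min(326.8, 530.6, 170.1) = 170.1 kN → gross-section yield.

170.1 kN (gross-section yield governs)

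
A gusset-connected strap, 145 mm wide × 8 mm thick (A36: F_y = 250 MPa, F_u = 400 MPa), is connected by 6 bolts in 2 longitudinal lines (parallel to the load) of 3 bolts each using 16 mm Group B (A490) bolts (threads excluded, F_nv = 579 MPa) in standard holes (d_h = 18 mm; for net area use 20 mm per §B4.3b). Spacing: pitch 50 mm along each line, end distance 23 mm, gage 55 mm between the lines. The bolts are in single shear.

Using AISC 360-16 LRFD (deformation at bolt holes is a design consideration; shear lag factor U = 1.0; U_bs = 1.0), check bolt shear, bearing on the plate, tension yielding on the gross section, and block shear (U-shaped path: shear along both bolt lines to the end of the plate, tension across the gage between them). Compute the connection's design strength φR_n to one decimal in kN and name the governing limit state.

261.0 kN (gross-section yield governs)

Bolt shear: A_b = π(16)²/4 = 201.06 mm². φR_n = 0.75 × 579 × 201.06 × 6 × 1 = 523.9 kN.
Bearing (8 mm plate, F_u = 400 MPa): end bolts L_c = 23 − 18/2 = 14, R_n = min(1.2×14×8×400, 2.4×16×8×400) = 53.76 kN/bolt; interior L_c = 50 − 18 = 32, R_n = 122.88 kN/bolt. φR_n = 0.75 × (2×53.76 + 4×122.88) = 449.3 kN.
Tension yield (gross): A_g = 145×8 = 1160 mm². φR_n = 0.90 × 250 × 1160 = 261.0 kN.
Block shear: shear path 2×[23+2×50] = 2×123 mm, A_gv = 1968, A_nv = 2×(123 − 2.5×20)×8 = 1168 mm²; tension across gage: (55 − 1×20)×8 = 280 mm². R_n = min(0.6×400×1168, 0.6×250×1968) + 1.0×400×280 = min(280.32, 295.2) + 112 = 392.32 kN. φR_n = 0.75 × 392.32 = 294.2 kN.
Governing: min(523.9, 449.3, 261.0, 294.2) = 261.0 kN → gross-section yield.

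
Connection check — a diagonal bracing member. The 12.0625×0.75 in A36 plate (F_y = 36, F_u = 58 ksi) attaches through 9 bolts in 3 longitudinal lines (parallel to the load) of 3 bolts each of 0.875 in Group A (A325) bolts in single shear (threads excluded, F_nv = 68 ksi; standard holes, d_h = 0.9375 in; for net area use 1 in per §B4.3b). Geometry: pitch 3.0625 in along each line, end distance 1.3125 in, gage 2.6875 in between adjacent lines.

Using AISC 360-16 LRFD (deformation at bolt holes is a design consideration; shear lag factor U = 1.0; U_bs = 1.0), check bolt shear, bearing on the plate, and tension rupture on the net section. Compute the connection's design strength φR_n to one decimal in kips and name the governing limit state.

276.0 kips (bolt shear governs)

Bolt shear: A_b = π(0.875)²/4 = 0.60132 in². φR_n = 0.75 × 68 × 0.60132 × 9 × 1 = 276.0 kips.
Bearing (0.75 in plate, F_u = 58 ksi): end bolts L_c = 1.3125 − 0.9375/2 = 0.84375, R_n = min(1.2×0.84375×0.75×58, 2.4×0.875×0.75×58) = 44.044 kips/bolt; interior L_c = 3.0625 − 0.9375 = 2.125, R_n = 91.35 kips/bolt. φR_n = 0.75 × (3×44.044 + 6×91.35) = 510.2 kips.
Tension rupture (net): A_n = (12.0625 − 3×1)×0.75 = 6.7969 in² (U = 1.0, A_e = A_n). φR_n = 0.75 × 58 × 6.7969 = 295.7 kips.
Governing: min(276.0, 510.2, 295.7) = 276.0 kips → bolt shear.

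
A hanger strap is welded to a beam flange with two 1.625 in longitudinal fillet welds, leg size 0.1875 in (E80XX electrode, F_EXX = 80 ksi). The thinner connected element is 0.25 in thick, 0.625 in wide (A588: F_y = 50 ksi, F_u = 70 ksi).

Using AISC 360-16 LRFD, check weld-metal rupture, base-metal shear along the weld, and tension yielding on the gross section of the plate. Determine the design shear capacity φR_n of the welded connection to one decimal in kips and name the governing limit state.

7.0 kips (gross-section yield governs)

Weld metal: throat = 0.707×0.1875 = 0.13256 in, L = 2×1.625 = 3.25 in. φR_n = 0.75 × 0.6 × 80 × 0.13256 × 3.25 = 15.5 kips.
Base metal shear (0.25 in plate): yield φR_n = 1.0×0.6×50×0.25×3.25 = 24.4 kips; rupture φR_n = 0.75×0.6×70×0.25×3.25 = 25.6 kips; take 24.4 kips (yield).
Tension yield (gross): A_g = 0.625×0.25 = 0.15625 in². φR_n = 0.90 × 50 × 0.15625 = 7.0 kips.
Governing: min(15.5, 24.4, 7.0) = 7.0 kips → gross-section yield.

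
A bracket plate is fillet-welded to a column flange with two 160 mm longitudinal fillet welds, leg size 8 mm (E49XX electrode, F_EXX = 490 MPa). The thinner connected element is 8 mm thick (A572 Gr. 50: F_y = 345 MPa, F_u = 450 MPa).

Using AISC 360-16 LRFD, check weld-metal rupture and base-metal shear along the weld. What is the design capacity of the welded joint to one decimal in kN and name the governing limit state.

Weld metal: throat = 0.707×8 = 5.656 mm, L = 2×160 = 320 mm. φR_n = 0.75 × 0.6 × 490 × 5.656 × 320 = 399.1 kN.
Base metal shear (8 mm plate): yield φR_n = 1.0×0.6×345×8×320 = 529.9 kN; rupture φR_n = 0.75×0.6×450×8×320 = 518.4 kN; take 518.4 kN (rupture).
Governing: min(399.1, 518.4) = 399.1 kN → weld metal.

399.1 kN (weld metal governs)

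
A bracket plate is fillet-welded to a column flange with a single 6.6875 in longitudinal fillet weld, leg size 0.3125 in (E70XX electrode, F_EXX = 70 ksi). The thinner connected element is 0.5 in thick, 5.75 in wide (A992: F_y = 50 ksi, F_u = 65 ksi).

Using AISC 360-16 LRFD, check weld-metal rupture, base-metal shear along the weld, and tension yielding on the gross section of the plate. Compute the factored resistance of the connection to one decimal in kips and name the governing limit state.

Weld metal: throat = 0.707×0.3125 = 0.22094 in, L = 6.6875 in. φR_n = 0.75 × 0.6 × 70 × 0.22094 × 6.6875 = 46.5 kips.
Base metal shear (0.5 in plate): yield φR_n = 1.0×0.6×50×0.5×6.6875 = 100.3 kips; rupture φR_n = 0.75×0.6×65×0.5×6.6875 = 97.8 kips; take 97.8 kips (rupture).
Tension yield (gross): A_g = 5.75×0.5 = 2.875 in². φR_n = 0.90 × 50 × 2.875 = 129.4 kips.
Governing: min(46.5, 97.8, 129.4) = 46.5 kips → weld metal.

46.5 kips (weld metal governs)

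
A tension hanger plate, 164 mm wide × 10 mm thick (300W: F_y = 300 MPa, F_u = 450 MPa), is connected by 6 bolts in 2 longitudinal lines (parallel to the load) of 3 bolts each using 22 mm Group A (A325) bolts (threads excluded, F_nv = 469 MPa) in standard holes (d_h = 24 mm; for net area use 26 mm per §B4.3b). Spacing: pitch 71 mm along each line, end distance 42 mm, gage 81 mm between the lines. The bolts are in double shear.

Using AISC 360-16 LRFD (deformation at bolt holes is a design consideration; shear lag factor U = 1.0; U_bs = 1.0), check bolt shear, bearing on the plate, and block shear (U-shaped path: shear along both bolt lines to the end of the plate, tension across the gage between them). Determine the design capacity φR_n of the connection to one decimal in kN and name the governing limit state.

Bolt shear: A_b = π(22)²/4 = 380.13 mm². φR_n = 0.75 × 469 × 380.13 × 6 × 2 = 1604.5 kN.
Bearing (10 mm plate, F_u = 450 MPa): end bolts L_c = 42 − 24/2 = 30, R_n = min(1.2×30×10×450, 2.4×22×10×450) = 162 kN/bolt; interior L_c = 71 − 24 = 47, R_n = 237.6 kN/bolt. φR_n = 0.75 × (2×162 + 4×237.6) = 955.8 kN.
Block shear: shear path 2×[42+2×71] = 2×184 mm, A_gv = 3680, A_nv = 2×(184 − 2.5×26)×10 = 2380 mm²; tension across gage: (81 − 1×26)×10 = 550 mm². R_n = min(0.6×450×2380, 0.6×300×3680) + 1.0×450×550 = min(642.6, 662.4) + 247.5 = 890.1 kN. φR_n = 0.75 × 890.1 = 667.6 kN.
Governing: min(1604.5, 955.8, 667.6) = 667.6 kN → block shear.

667.6 kN (block shear governs)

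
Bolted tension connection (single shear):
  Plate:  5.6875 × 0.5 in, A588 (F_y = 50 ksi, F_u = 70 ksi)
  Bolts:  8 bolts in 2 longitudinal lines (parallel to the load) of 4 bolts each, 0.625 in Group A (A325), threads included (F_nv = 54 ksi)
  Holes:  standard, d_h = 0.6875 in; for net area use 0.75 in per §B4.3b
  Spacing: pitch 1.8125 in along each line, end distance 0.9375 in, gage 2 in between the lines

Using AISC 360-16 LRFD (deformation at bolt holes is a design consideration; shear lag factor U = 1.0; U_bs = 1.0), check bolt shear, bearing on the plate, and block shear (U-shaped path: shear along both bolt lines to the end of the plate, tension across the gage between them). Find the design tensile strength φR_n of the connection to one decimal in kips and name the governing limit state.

Bolt shear: A_b = π(0.625)²/4 = 0.3068 in². φR_n = 0.75 × 54 × 0.3068 × 8 × 1 = 99.4 kips.
Bearing (0.5 in plate, F_u = 70 ksi): end bolts L_c = 0.9375 − 0.6875/2 = 0.59375, R_n = min(1.2×0.59375×0.5×70, 2.4×0.625×0.5×70) = 24.938 kips/bolt; interior L_c = 1.8125 − 0.6875 = 1.125, R_n = 47.25 kips/bolt. φR_n = 0.75 × (2×24.938 + 6×47.25) = 250.0 kips.
Block shear: shear path 2×[0.9375+3×1.8125] = 2×6.375 in, A_gv = 6.375, A_nv = 2×(6.375 − 3.5×0.75)×0.5 = 3.75 in²; tension across gage: (2 − 1×0.75)×0.5 = 0.625 in². R_n = min(0.6×70×3.75, 0.6×50×6.375) + 1.0×70×0.625 = min(157.5, 191.25) + 43.75 = 201.25 kips. φR_n = 0.75 × 201.25 = 150.9 kips.
Governing: min(99.4, 250.0, 150.9) = 99.4 kips → bolt shear.

99.4 kips (bolt shear governs)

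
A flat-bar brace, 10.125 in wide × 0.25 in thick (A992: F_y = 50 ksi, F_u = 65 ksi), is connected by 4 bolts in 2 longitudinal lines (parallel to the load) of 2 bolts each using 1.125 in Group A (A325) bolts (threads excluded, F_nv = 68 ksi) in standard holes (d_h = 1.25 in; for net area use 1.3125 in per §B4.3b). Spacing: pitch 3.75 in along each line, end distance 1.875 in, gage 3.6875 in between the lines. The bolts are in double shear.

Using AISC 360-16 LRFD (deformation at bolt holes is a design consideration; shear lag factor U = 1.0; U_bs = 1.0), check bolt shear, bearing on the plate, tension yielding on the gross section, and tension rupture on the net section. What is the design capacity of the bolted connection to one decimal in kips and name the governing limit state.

Bolt shear: A_b = π(1.125)²/4 = 0.99402 in². φR_n = 0.75 × 68 × 0.99402 × 4 × 2 = 405.6 kips.
Bearing (0.25 in plate, F_u = 65 ksi): end bolts L_c = 1.875 − 1.25/2 = 1.25, R_n = min(1.2×1.25×0.25×65, 2.4×1.125×0.25×65) = 24.375 kips/bolt; interior L_c = 3.75 − 1.25 = 2.5, R_n = 43.875 kips/bolt. φR_n = 0.75 × (2×24.375 + 2×43.875) = 102.4 kips.
Tension yield (gross): A_g = 10.125×0.25 = 2.5313 in². φR_n = 0.90 × 50 × 2.5313 = 113.9 kips.
Tension rupture (net): A_n = (10.125 − 2×1.3125)×0.25 = 1.875 in² (U = 1.0, A_e = A_n). φR_n = 0.75 × 65 × 1.875 = 91.4 kips.
Governing: min(405.6, 102.4, 113.9, 91.4) = 91.4 kips → net-section rupture.

91.4 kips (net-section rupture governs)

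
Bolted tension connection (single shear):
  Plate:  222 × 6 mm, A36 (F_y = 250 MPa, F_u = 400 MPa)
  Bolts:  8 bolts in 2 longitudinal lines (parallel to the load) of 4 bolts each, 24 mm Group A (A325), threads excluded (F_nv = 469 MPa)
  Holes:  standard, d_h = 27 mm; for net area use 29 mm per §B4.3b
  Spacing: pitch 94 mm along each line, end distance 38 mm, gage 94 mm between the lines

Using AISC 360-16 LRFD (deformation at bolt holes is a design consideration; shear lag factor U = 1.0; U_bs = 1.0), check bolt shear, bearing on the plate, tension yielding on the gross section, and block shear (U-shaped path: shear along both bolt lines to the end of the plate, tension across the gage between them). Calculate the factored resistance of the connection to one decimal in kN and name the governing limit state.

Bolt shear: A_b = π(24)²/4 = 452.39 mm². φR_n = 0.75 × 469 × 452.39 × 8 × 1 = 1273.0 kN.
Bearing (6 mm plate, F_u = 400 MPa): end bolts L_c = 38 − 27/2 = 24.5, R_n = min(1.2×24.5×6×400, 2.4×24×6×400) = 70.56 kN/bolt; interior L_c = 94 − 27 = 67, R_n = 138.24 kN/bolt. φR_n = 0.75 × (2×70.56 + 6×138.24) = 727.9 kN.
Tension yield (gross): A_g = 222×6 = 1332 mm². φR_n = 0.90 × 250 × 1332 = 299.7 kN.
Block shear: shear path 2×[38+3×94] = 2×320 mm, A_gv = 3840, A_nv = 2×(320 − 3.5×29)×6 = 2622 mm²; tension across gage: (94 − 1×29)×6 = 390 mm². R_n = min(0.6×400×2622, 0.6×250×3840) + 1.0×400×390 = min(629.28, 576) + 156 = 732 kN. φR_n = 0.75 × 732 = 549.0 kN.
Governing: min(1273.0, 727.9, 299.7, 549.0) = 299.7 kN → gross-section yield.

299.7 kN (gross-section yield governs)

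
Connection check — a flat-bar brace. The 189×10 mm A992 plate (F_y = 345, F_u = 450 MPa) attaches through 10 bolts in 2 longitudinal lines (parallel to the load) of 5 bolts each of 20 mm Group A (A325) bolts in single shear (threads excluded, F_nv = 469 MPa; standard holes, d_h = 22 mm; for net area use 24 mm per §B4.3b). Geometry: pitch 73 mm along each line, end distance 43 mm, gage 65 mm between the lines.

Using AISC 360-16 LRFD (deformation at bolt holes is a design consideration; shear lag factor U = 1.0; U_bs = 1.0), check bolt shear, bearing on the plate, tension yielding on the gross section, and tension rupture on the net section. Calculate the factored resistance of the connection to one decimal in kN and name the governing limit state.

475.9 kN (net-section rupture governs)

Bolt shear: A_b = π(20)²/4 = 314.16 mm². φR_n = 0.75 × 469 × 314.16 × 10 × 1 = 1105.1 kN.
Bearing (10 mm plate, F_u = 450 MPa): end bolts L_c = 43 − 22/2 = 32, R_n = min(1.2×32×10×450, 2.4×20×10×450) = 172.8 kN/bolt; interior L_c = 73 − 22 = 51, R_n = 216 kN/bolt. φR_n = 0.75 × (2×172.8 + 8×216) = 1555.2 kN.
Tension yield (gross): A_g = 189×10 = 1890 mm². φR_n = 0.90 × 345 × 1890 = 586.8 kN.
Tension rupture (net): A_n = (189 − 2×24)×10 = 1410 mm² (U = 1.0, A_e = A_n). φR_n = 0.75 × 450 × 1410 = 475.9 kN.
Governing: min(1105.1, 1555.2, 586.8, 475.9) = 475.9 kN → net-section rupture.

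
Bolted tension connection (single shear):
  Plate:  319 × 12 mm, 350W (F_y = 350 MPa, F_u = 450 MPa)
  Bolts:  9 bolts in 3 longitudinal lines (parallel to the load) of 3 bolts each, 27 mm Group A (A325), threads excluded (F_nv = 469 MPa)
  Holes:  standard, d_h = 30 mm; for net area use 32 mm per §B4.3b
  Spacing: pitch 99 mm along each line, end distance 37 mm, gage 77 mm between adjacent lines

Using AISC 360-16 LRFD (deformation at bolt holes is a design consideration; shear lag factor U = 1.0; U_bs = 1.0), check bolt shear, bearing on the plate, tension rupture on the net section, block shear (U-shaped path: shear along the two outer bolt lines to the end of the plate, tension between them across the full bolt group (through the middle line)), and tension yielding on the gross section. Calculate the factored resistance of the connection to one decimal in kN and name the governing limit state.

Bolt shear: A_b = π(27)²/4 = 572.56 mm². φR_n = 0.75 × 469 × 572.56 × 9 × 1 = 1812.6 kN.
Bearing (12 mm plate, F_u = 450 MPa): end bolts L_c = 37 − 30/2 = 22, R_n = min(1.2×22×12×450, 2.4×27×12×450) = 142.56 kN/bolt; interior L_c = 99 − 30 = 69, R_n = 349.92 kN/bolt. φR_n = 0.75 × (3×142.56 + 6×349.92) = 1895.4 kN.
Tension rupture (net): A_n = (319 − 3×32)×12 = 2676 mm² (U = 1.0, A_e = A_n). φR_n = 0.75 × 450 × 2676 = 903.2 kN.
Block shear: shear path 2×[37+2×99] = 2×235 mm, A_gv = 5640, A_nv = 2×(235 − 2.5×32)×12 = 3720 mm²; tension across gage: (154 − 2×32)×12 = 1080 mm². R_n = min(0.6×450×3720, 0.6×350×5640) + 1.0×450×1080 = min(1004.4, 1184.4) + 486 = 1490.4 kN. φR_n = 0.75 × 1490.4 = 1117.8 kN.
Tension yield (gross): A_g = 319×12 = 3828 mm². φR_n = 0.90 × 350 × 3828 = 1205.8 kN.
Governing: min(1812.6, 1895.4, 903.2, 1117.8, 1205.8) = 903.2 kN → net-section rupture.

903.2 kN (net-section rupture governs)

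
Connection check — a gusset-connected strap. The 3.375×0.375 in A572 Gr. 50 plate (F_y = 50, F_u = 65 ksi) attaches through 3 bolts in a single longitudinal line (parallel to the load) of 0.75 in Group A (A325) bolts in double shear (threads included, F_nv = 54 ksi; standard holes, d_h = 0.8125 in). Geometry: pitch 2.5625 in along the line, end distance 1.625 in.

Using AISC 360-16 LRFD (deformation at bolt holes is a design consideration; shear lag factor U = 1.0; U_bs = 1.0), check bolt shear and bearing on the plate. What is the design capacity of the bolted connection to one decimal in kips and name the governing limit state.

92.5 kips (bearing governs)

Bolt shear: A_b = π(0.75)²/4 = 0.44179 in². φR_n = 0.75 × 54 × 0.44179 × 3 × 2 = 107.4 kips.
Bearing (0.375 in plate, F_u = 65 ksi): end bolts L_c = 1.625 − 0.8125/2 = 1.21875, R_n = min(1.2×1.21875×0.375×65, 2.4×0.75×0.375×65) = 35.648 kips/bolt; interior L_c = 2.5625 − 0.8125 = 1.75, R_n = 43.875 kips/bolt. φR_n = 0.75 × (1×35.648 + 2×43.875) = 92.5 kips.
Governing: min(107.4, 92.5) = 92.5 kips → bearing.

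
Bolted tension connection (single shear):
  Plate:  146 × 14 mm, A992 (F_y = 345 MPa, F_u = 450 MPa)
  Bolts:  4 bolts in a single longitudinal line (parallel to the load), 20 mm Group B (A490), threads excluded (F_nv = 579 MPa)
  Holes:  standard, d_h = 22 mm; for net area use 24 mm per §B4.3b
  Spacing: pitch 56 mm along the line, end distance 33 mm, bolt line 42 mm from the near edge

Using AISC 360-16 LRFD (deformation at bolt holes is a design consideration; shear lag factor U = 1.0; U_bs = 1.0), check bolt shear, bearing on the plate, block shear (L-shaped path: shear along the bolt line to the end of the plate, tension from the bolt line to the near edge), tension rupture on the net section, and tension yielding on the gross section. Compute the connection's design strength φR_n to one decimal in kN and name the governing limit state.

473.4 kN (block shear governs)

Bolt shear: A_b = π(20)²/4 = 314.16 mm². φR_n = 0.75 × 579 × 314.16 × 4 × 1 = 545.7 kN.
Bearing (14 mm plate, F_u = 450 MPa): end bolts L_c = 33 − 22/2 = 22, R_n = min(1.2×22×14×450, 2.4×20×14×450) = 166.32 kN/bolt; interior L_c = 56 − 22 = 34, R_n = 257.04 kN/bolt. φR_n = 0.75 × (1×166.32 + 3×257.04) = 703.1 kN.
Block shear: shear path 1×[33+3×56] = 1×201 mm, A_gv = 2814, A_nv = 1×(201 − 3.5×24)×14 = 1638 mm²; tension to near edge: (42 − 0.5×24)×14 = 420 mm². R_n = min(0.6×450×1638, 0.6×345×2814) + 1.0×450×420 = min(442.26, 582.5) + 189 = 631.26 kN. φR_n = 0.75 × 631.26 = 473.4 kN.
Tension rupture (net): A_n = (146 − 1×24)×14 = 1708 mm² (U = 1.0, A_e = A_n). φR_n = 0.75 × 450 × 1708 = 576.5 kN.
Tension yield (gross): A_g = 146×14 = 2044 mm². φR_n = 0.90 × 345 × 2044 = 634.7 kN.
Governing: min(545.7, 703.1, 473.4, 576.5, 634.7) = 473.4 kN → block shear.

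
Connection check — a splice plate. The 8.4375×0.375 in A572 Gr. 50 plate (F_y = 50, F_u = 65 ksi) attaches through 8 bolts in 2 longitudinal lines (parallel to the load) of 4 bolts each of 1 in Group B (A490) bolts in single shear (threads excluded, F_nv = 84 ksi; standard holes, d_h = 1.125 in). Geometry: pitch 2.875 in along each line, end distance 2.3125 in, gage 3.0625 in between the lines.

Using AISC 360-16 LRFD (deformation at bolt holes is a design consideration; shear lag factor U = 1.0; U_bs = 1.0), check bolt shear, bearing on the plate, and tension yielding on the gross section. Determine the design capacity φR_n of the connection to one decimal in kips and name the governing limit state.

Bolt shear: A_b = π(1)²/4 = 0.7854 in². φR_n = 0.75 × 84 × 0.7854 × 8 × 1 = 395.8 kips.
Bearing (0.375 in plate, F_u = 65 ksi): end bolts L_c = 2.3125 − 1.125/2 = 1.75, R_n = min(1.2×1.75×0.375×65, 2.4×1×0.375×65) = 51.188 kips/bolt; interior L_c = 2.875 − 1.125 = 1.75, R_n = 51.188 kips/bolt. φR_n = 0.75 × (2×51.188 + 6×51.188) = 307.1 kips.
Tension yield (gross): A_g = 8.4375×0.375 = 3.1641 in². φR_n = 0.90 × 50 × 3.1641 = 142.4 kips.
Governing: min(395.8, 307.1, 142.4) = 142.4 kips → gross-section yield.

142.4 kips (gross-section yield governs)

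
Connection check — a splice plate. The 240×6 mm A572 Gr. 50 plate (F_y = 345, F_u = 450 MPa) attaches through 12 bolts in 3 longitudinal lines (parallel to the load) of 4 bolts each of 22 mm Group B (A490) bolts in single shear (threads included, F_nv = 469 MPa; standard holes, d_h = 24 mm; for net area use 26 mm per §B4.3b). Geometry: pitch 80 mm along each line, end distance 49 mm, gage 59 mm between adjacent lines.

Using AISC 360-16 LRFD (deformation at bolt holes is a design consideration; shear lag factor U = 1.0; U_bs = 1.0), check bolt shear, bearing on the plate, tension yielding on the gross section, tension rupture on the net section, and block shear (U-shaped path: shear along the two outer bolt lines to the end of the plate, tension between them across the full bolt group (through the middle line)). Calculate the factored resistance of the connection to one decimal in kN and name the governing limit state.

328.1 kN (net-section rupture governs)

Bolt shear: A_b = π(22)²/4 = 380.13 mm². φR_n = 0.75 × 469 × 380.13 × 12 × 1 = 1604.5 kN.
Bearing (6 mm plate, F_u = 450 MPa): end bolts L_c = 49 − 24/2 = 37, R_n = min(1.2×37×6×450, 2.4×22×6×450) = 119.88 kN/bolt; interior L_c = 80 − 24 = 56, R_n = 142.56 kN/bolt. φR_n = 0.75 × (3×119.88 + 9×142.56) = 1232.0 kN.
Tension yield (gross): A_g = 240×6 = 1440 mm². φR_n = 0.90 × 345 × 1440 = 447.1 kN.
Tension rupture (net): A_n = (240 − 3×26)×6 = 972 mm² (U = 1.0, A_e = A_n). φR_n = 0.75 × 450 × 972 = 328.1 kN.
Block shear: shear path 2×[49+3×80] = 2×289 mm, A_gv = 3468, A_nv = 2×(289 − 3.5×26)×6 = 2376 mm²; tension across gage: (118 − 2×26)×6 = 396 mm². R_n = min(0.6×450×2376, 0.6×345×3468) + 1.0×450×396 = min(641.52, 717.88) + 178.2 = 819.72 kN. φR_n = 0.75 × 819.72 = 614.8 kN.
Governing: min(1604.5, 1232.0, 447.1, 328.1, 614.8) = 328.1 kN → net-section rupture.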